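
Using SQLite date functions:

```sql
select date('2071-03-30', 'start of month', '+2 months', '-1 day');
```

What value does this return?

2071-04-30

`start of month` rewinds 2071-03-30 to 2071-03-01.
Adding +2 months to 2071-03-01 gives 2071-05-01.
Going back 1 day from 2071-05-01 reaches 2071-04-30 (last day of April, 30 days).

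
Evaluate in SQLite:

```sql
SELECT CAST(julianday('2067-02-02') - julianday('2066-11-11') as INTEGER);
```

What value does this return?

19 days remain in November 2066 after the 11th (30 − 11).
December 2066: 31 days.
January 2067: 31 days.
Then 2 days into February 2067.
Total: 19 + 31 + 31 + 2 = 83.

83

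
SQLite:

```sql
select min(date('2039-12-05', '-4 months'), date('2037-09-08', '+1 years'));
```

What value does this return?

date('2039-12-05', '-4 months') → 2039-08-05.
date('2037-09-08', '+1 years') → 2038-09-08.
Earlier of the two is 2038-09-08.

2038-09-08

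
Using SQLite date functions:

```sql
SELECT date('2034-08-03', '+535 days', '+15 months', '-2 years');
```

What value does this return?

Applying '+535 days' to 2034-08-03: counting 535 days forward gives 2036-01-20.
Adding +15 months to 2036-01-20 gives 2037-04-20.
Adding -2 years to 2037-04-20 gives 2035-04-20.

2035-04-20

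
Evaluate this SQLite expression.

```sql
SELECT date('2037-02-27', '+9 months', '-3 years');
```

2034-11-27

Adding +9 months to 2037-02-27 gives 2037-11-27.
Adding -3 years to 2037-11-27 gives 2034-11-27.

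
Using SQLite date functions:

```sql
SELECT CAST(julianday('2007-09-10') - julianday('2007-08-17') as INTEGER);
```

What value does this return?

14 days remain in August 2007 after the 17th (31 − 17).
Then 10 days into September 2007.
Total: 14 + 10 = 24.

24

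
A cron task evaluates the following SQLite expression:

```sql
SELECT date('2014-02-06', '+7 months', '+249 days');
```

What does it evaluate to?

2015-05-13

Adding +7 months to 2014-02-06 gives 2014-09-06.
Applying '+249 days' to 2014-09-06: counting 249 days forward gives 2015-05-13.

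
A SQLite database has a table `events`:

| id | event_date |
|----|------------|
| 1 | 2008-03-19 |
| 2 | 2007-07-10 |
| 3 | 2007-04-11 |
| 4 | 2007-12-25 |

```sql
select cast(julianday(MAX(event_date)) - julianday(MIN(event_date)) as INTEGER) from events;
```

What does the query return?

343

MIN = 2007-04-11, MAX = 2008-03-19.
19 days remain in April 2007 after the 11th (30 − 11).
Full months from May 2007 through February 2008 contribute their day counts.
Then 19 days into March 2008.
Total: 19 + 31 + 30 + 31 + 31 + 30 + 31 + 30 + 31 + 31 + 29 + 19 = 343.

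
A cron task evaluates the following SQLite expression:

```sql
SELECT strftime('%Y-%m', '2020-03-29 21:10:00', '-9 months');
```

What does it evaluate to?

2019-06

First apply '-9 months': 2020-03-29 21:10:00 → 2019-06-29 21:10:00.
`%Y-%m` extracts the year-month: 2019-06.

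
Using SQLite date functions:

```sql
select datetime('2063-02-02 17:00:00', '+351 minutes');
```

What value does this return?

2063-02-02 22:51:00

351 minutes = 5h 51m; +351 minutes from 2063-02-02 17:00:00 is 2063-02-02 22:51:00.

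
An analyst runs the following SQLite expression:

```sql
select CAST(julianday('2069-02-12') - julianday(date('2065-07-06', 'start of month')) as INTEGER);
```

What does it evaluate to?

1322

`start of month` rewinds 2065-07-06 to 2065-07-01.
30 days remain in July 2065 after the 1st (31 − 1).
Full months from August 2065 through January 2069 contribute their day counts.
Then 12 days into February 2069.
Total: 30 + 31 + 30 + 31 + 30 + 31 + 31 + 28 + 31 + 30 + 31 + 30 + 31 + 31 + 30 + 31 + 30 + 31 + 31 + 28 + 31 + 30 + 31 + 30 + 31 + 31 + 30 + 31 + 30 + 31 + 31 + 29 + 31 + 30 + 31 + 30 + 31 + 31 + 30 + 31 + 30 + 31 + 31 + 12 = 1322.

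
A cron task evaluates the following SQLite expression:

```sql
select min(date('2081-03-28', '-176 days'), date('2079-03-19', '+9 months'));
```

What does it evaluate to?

date('2081-03-28', '-176 days') → 2080-10-03.
date('2079-03-19', '+9 months') → 2079-12-19.
Earlier of the two is 2079-12-19.

2079-12-19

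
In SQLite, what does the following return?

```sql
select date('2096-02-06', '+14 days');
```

2096-02-20

Advancing 14 more days within February lands on 2096-02-20.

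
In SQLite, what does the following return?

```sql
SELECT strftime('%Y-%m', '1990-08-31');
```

`%Y-%m` extracts the year-month: 1990-08.

1990-08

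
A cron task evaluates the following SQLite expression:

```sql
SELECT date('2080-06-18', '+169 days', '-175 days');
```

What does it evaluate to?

Applying '+169 days' to 2080-06-18: counting 169 days forward gives 2080-12-04.
Applying '-175 days' to 2080-12-04: counting 175 days back gives 2080-06-12.

2080-06-12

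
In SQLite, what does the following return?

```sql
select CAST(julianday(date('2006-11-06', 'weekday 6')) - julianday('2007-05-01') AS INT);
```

`weekday 6` advances to the next Saturday; 2006-11-06 is a Monday, so it moves forward to 2006-11-11.
19 days remain in November 2006 after the 11th (30 − 11).
December 2006: 31 days.
January 2007: 31 days.
February 2007: 28 days.
March 2007: 31 days.
April 2007: 30 days.
Then 1 day into May 2007.
Total: 19 + 31 + 31 + 28 + 31 + 30 + 1 = 171.
The subtraction is earlier − later, so the result is −171 → -171.

-171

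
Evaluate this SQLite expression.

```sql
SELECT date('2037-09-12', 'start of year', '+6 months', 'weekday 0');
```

2037-07-05

`start of year` rewinds 2037-09-12 to 2037-01-01.
Adding +6 months to 2037-01-01 gives 2037-07-01.
`weekday 0` advances to the next Sunday; 2037-07-01 is a Wednesday, so it moves forward to 2037-07-05.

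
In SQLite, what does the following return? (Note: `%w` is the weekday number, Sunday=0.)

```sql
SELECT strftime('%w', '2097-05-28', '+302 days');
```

3

First apply '+302 days': 2097-05-28 → 2098-03-26.
2098-03-26 is a Wednesday; with Sunday=0 that is 3.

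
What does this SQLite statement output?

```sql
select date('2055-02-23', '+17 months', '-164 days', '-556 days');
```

Adding +17 months to 2055-02-23 gives 2056-07-23.
Applying '-164 days' to 2056-07-23: counting 164 days back gives 2056-02-10.
Applying '-556 days' to 2056-02-10: counting 556 days back gives 2054-08-03.

2054-08-03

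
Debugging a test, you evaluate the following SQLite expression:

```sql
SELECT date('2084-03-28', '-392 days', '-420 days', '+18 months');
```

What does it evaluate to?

Applying '-392 days' to 2084-03-28: counting 392 days back gives 2083-03-02.
Applying '-420 days' to 2083-03-02: counting 420 days back gives 2082-01-06.
Adding +18 months to 2082-01-06 gives 2083-07-06.

2083-07-06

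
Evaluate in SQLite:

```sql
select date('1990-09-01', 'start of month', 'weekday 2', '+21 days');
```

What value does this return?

1990-09-25

`start of month` rewinds 1990-09-01 to 1990-09-01.
`weekday 2` advances to the next Tuesday; 1990-09-01 is a Saturday, so it moves forward to 1990-09-04.
Advancing 21 more days within September lands on 1990-09-25.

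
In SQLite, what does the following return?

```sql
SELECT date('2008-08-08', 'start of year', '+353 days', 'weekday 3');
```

`start of year` rewinds 2008-08-08 to 2008-01-01.
Applying '+353 days' to 2008-01-01: counting 353 days forward gives 2008-12-19.
`weekday 3` advances to the next Wednesday; 2008-12-19 is a Friday, so it moves forward to 2008-12-24.

2008-12-24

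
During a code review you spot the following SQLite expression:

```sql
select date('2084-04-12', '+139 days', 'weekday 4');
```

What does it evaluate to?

2084-08-31

Applying '+139 days' to 2084-04-12: counting 139 days forward gives 2084-08-29.
`weekday 4` advances to the next Thursday; 2084-08-29 is a Tuesday, so it moves forward to 2084-08-31.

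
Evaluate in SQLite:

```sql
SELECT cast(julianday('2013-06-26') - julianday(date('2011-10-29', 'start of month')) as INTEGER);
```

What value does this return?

634

`start of month` rewinds 2011-10-29 to 2011-10-01.
30 days remain in October 2011 after the 1st (31 − 1).
Full months from November 2011 through May 2013 contribute their day counts.
Then 26 days into June 2013.
Total: 30 + 30 + 31 + 31 + 29 + 31 + 30 + 31 + 30 + 31 + 31 + 30 + 31 + 30 + 31 + 31 + 28 + 31 + 30 + 31 + 26 = 634.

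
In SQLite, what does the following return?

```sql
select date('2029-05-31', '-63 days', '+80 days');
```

Applying '-63 days' to 2029-05-31: counting 63 days back gives 2029-03-29.
Applying '+80 days' to 2029-03-29: counting 80 days forward gives 2029-06-17.

2029-06-17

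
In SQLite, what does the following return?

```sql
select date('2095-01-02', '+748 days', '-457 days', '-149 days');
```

2095-05-24

Applying '+748 days' to 2095-01-02: counting 748 days forward gives 2097-01-19.
Applying '-457 days' to 2097-01-19: counting 457 days back gives 2095-10-20.
Applying '-149 days' to 2095-10-20: counting 149 days back gives 2095-05-24.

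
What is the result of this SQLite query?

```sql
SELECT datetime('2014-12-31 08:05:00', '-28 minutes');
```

-28 minutes from 2014-12-31 08:05:00 is 2014-12-31 07:37:00.

2014-12-31 07:37:00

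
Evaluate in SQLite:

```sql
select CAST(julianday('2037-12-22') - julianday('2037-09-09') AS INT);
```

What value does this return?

104

21 days remain in September 2037 after the 9th (30 − 9).
October 2037: 31 days.
November 2037: 30 days.
Then 22 days into December 2037.
Total: 21 + 31 + 30 + 22 = 104.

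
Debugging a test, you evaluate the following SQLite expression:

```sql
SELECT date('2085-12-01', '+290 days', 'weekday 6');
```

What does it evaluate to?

2086-09-21

Applying '+290 days' to 2085-12-01: counting 290 days forward gives 2086-09-17.
`weekday 6` advances to the next Saturday; 2086-09-17 is a Tuesday, so it moves forward to 2086-09-21.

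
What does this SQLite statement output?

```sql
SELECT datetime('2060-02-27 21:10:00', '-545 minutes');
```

545 minutes = 9h 5m; -545 minutes from 2060-02-27 21:10:00 is 2060-02-27 12:05:00.

2060-02-27 12:05:00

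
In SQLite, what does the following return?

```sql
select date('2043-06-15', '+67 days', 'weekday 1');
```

2043-08-24

Applying '+67 days' to 2043-06-15: counting 67 days forward gives 2043-08-21.
`weekday 1` advances to the next Monday; 2043-08-21 is a Friday, so it moves forward to 2043-08-24.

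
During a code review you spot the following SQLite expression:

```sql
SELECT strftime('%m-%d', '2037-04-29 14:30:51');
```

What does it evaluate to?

04-29

`%m-%d` extracts the month-day: 04-29.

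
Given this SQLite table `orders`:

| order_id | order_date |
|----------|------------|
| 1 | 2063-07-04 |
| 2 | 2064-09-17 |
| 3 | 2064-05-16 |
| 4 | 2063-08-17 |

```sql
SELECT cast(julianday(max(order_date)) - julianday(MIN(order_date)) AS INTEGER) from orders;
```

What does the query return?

441

MIN = 2063-07-04, MAX = 2064-09-17.
27 days remain in July 2063 after the 4th (31 − 4).
Full months from August 2063 through August 2064 contribute their day counts.
Then 17 days into September 2064.
Total: 27 + 31 + 30 + 31 + 30 + 31 + 31 + 29 + 31 + 30 + 31 + 30 + 31 + 31 + 17 = 441.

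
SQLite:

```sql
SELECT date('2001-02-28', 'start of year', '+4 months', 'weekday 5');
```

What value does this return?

2001-05-04

`start of year` rewinds 2001-02-28 to 2001-01-01.
Adding +4 months to 2001-01-01 gives 2001-05-01.
`weekday 5` advances to the next Friday; 2001-05-01 is a Tuesday, so it moves forward to 2001-05-04.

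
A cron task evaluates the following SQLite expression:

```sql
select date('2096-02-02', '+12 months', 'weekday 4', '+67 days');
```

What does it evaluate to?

2097-04-15

Adding +12 months to 2096-02-02 gives 2097-02-02.
`weekday 4` advances to the next Thursday; 2097-02-02 is a Saturday, so it moves forward to 2097-02-07.
Applying '+67 days' to 2097-02-07: counting 67 days forward gives 2097-04-15.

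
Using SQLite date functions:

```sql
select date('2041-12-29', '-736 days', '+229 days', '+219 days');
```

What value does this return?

2041-03-16

Applying '-736 days' to 2041-12-29: counting 736 days back gives 2039-12-24.
Applying '+229 days' to 2039-12-24: counting 229 days forward gives 2040-08-09.
Applying '+219 days' to 2040-08-09: counting 219 days forward gives 2041-03-16.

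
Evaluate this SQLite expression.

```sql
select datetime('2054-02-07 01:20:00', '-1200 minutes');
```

2054-02-06 05:20:00

1200 minutes = 20h 0m; -1200 minutes from 2054-02-07 01:20:00 is 2054-02-06 05:20:00 (crosses midnight).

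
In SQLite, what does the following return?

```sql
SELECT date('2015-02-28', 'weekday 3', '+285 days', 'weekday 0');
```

2015-12-20

`weekday 3` advances to the next Wednesday; 2015-02-28 is a Saturday, so it moves forward to 2015-03-04.
Applying '+285 days' to 2015-03-04: counting 285 days forward gives 2015-12-14.
`weekday 0` advances to the next Sunday; 2015-12-14 is a Monday, so it moves forward to 2015-12-20.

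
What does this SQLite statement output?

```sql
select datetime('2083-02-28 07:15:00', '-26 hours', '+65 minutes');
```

2083-02-27 06:20:00

-26 hours from 2083-02-28 07:15:00 is 2083-02-27 05:15:00 (crosses midnight).
65 minutes = 1h 5m; +65 minutes from 2083-02-27 05:15:00 is 2083-02-27 06:20:00.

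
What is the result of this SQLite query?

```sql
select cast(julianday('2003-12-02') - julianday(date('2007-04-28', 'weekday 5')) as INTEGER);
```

-1249

`weekday 5` advances to the next Friday; 2007-04-28 is a Saturday, so it moves forward to 2007-05-04.
29 days remain in December 2003 after the 2nd (31 − 2).
Full months from January 2004 through April 2007 contribute their day counts.
Then 4 days into May 2007.
Total: 29 + 31 + 29 + 31 + 30 + 31 + 30 + 31 + 31 + 30 + 31 + 30 + 31 + 31 + 28 + 31 + 30 + 31 + 30 + 31 + 31 + 30 + 31 + 30 + 31 + 31 + 28 + 31 + 30 + 31 + 30 + 31 + 31 + 30 + 31 + 30 + 31 + 31 + 28 + 31 + 30 + 4 = 1249.
The subtraction is earlier − later, so the result is −1249 → -1249.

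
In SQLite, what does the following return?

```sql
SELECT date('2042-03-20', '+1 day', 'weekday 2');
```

2042-03-25

Advancing 1 more day within March lands on 2042-03-21.
`weekday 2` advances to the next Tuesday; 2042-03-21 is a Friday, so it moves forward to 2042-03-25.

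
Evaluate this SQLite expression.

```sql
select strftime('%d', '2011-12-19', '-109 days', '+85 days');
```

First apply '-109 days', '+85 days': 2011-12-19 → 2011-11-25.
`%d` extracts the 2-digit day of month: 25.

25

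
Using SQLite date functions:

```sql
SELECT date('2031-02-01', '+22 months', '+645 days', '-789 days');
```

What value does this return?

Adding +22 months to 2031-02-01 gives 2032-12-01.
Applying '+645 days' to 2032-12-01: counting 645 days forward gives 2034-09-07.
Applying '-789 days' to 2034-09-07: counting 789 days back gives 2032-07-10.

2032-07-10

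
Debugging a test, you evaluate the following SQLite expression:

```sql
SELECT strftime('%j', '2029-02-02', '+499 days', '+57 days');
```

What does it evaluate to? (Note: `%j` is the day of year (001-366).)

First apply '+499 days', '+57 days': 2029-02-02 → 2030-08-12.
Day-of-year for 2030-08-12: days since 2030-01-01 inclusive = 224, zero-padded to 224.

224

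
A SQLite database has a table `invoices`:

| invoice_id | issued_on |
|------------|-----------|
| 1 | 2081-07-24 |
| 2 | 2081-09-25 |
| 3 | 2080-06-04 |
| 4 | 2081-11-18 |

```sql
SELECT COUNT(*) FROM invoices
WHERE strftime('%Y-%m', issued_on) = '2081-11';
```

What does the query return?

Rows with year-month 2081-11: 2081-11-18 → 1.

1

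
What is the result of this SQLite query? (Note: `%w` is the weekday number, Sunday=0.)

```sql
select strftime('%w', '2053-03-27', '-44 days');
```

2

First apply '-44 days': 2053-03-27 → 2053-02-11.
2053-02-11 is a Tuesday; with Sunday=0 that is 2.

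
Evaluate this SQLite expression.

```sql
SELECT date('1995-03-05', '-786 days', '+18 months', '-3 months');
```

1994-04-08

Applying '-786 days' to 1995-03-05: counting 786 days back gives 1993-01-08.
Adding +18 months to 1993-01-08 gives 1994-07-08.
Adding -3 months to 1994-07-08 gives 1994-04-08.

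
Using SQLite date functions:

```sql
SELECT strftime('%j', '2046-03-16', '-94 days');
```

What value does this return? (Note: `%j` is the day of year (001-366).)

First apply '-94 days': 2046-03-16 → 2045-12-12.
Day-of-year for 2045-12-12: days since 2045-01-01 inclusive = 346, zero-padded to 346.

346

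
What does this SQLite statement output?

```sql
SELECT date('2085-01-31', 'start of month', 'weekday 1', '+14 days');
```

`start of month` rewinds 2085-01-31 to 2085-01-01.
`weekday 1` advances to the next Monday; 2085-01-01 is already a Monday, so it stays at 2085-01-01.
Advancing 14 more days within January lands on 2085-01-15.

2085-01-15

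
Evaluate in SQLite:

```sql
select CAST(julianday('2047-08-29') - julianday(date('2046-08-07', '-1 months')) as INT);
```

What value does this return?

418

Adding -1 month to 2046-08-07 gives 2046-07-07.
24 days remain in July 2046 after the 7th (31 − 7).
Full months from August 2046 through July 2047 contribute their day counts.
Then 29 days into August 2047.
Total: 24 + 31 + 30 + 31 + 30 + 31 + 31 + 28 + 31 + 30 + 31 + 30 + 31 + 29 = 418.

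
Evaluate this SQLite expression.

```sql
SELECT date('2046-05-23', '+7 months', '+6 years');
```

Adding +7 months to 2046-05-23 gives 2046-12-23.
Adding +6 years to 2046-12-23 gives 2052-12-23.

2052-12-23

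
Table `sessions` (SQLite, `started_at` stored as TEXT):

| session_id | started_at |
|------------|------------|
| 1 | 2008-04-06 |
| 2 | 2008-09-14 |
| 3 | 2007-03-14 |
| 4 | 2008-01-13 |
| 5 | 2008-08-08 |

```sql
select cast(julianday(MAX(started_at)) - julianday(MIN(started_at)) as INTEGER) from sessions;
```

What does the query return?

MIN = 2007-03-14, MAX = 2008-09-14.
17 days remain in March 2007 after the 14th (31 − 14).
Full months from April 2007 through August 2008 contribute their day counts.
Then 14 days into September 2008.
Total: 17 + 30 + 31 + 30 + 31 + 31 + 30 + 31 + 30 + 31 + 31 + 29 + 31 + 30 + 31 + 30 + 31 + 31 + 14 = 550.

550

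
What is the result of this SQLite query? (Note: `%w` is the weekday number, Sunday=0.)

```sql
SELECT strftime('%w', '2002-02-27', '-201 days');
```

First apply '-201 days': 2002-02-27 → 2001-08-10.
2001-08-10 is a Friday; with Sunday=0 that is 5.

5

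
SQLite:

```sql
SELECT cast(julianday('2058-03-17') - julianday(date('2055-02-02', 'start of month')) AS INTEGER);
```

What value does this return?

1140

`start of month` rewinds 2055-02-02 to 2055-02-01.
27 days remain in February 2055 after the 1st (28 − 1).
Full months from March 2055 through February 2058 contribute their day counts.
Then 17 days into March 2058.
Total: 27 + 31 + 30 + 31 + 30 + 31 + 31 + 30 + 31 + 30 + 31 + 31 + 29 + 31 + 30 + 31 + 30 + 31 + 31 + 30 + 31 + 30 + 31 + 31 + 28 + 31 + 30 + 31 + 30 + 31 + 31 + 30 + 31 + 30 + 31 + 31 + 28 + 17 = 1140.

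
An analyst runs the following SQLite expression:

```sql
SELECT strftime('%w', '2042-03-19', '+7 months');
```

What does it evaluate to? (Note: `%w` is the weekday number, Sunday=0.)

First apply '+7 months': 2042-03-19 → 2042-10-19.
2042-10-19 is a Sunday; with Sunday=0 that is 0.

0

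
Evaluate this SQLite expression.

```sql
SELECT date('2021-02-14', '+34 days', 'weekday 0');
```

February 2021 has 28 days; 14 remain after the 14th, so 15 days reach 2021-03-01.
Advancing 19 more days within March lands on 2021-03-20.
`weekday 0` advances to the next Sunday; 2021-03-20 is a Saturday, so it moves forward to 2021-03-21.

2021-03-21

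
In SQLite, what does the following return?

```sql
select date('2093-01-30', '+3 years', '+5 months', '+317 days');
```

Adding +3 years to 2093-01-30 gives 2096-01-30.
Adding +5 months to 2096-01-30 gives 2096-06-30.
Applying '+317 days' to 2096-06-30: counting 317 days forward gives 2097-05-13.

2097-05-13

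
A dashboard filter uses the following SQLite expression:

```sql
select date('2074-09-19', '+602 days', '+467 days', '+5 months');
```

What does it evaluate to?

Applying '+602 days' to 2074-09-19: counting 602 days forward gives 2076-05-13.
Applying '+467 days' to 2076-05-13: counting 467 days forward gives 2077-08-23.
Adding +5 months to 2077-08-23 gives 2078-01-23.

2078-01-23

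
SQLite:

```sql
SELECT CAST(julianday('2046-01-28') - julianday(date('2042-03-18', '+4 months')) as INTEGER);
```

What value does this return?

1290

Adding +4 months to 2042-03-18 gives 2042-07-18.
13 days remain in July 2042 after the 18th (31 − 18).
Full months from August 2042 through December 2045 contribute their day counts.
Then 28 days into January 2046.
Total: 13 + 31 + 30 + 31 + 30 + 31 + 31 + 28 + 31 + 30 + 31 + 30 + 31 + 31 + 30 + 31 + 30 + 31 + 31 + 29 + 31 + 30 + 31 + 30 + 31 + 31 + 30 + 31 + 30 + 31 + 31 + 28 + 31 + 30 + 31 + 30 + 31 + 31 + 30 + 31 + 30 + 31 + 28 = 1290.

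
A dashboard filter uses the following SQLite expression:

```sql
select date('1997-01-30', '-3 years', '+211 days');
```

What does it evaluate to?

Adding -3 years to 1997-01-30 gives 1994-01-30.
Applying '+211 days' to 1994-01-30: counting 211 days forward gives 1994-08-29.

1994-08-29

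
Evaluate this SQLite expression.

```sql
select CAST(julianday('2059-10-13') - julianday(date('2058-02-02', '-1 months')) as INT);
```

Adding -1 month to 2058-02-02 gives 2058-01-02.
29 days remain in January 2058 after the 2nd (31 − 2).
Full months from February 2058 through September 2059 contribute their day counts.
Then 13 days into October 2059.
Total: 29 + 28 + 31 + 30 + 31 + 30 + 31 + 31 + 30 + 31 + 30 + 31 + 31 + 28 + 31 + 30 + 31 + 30 + 31 + 31 + 30 + 13 = 649.

649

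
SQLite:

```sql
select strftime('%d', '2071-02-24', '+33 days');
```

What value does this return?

First apply '+33 days': 2071-02-24 → 2071-03-29.
`%d` extracts the 2-digit day of month: 29.

29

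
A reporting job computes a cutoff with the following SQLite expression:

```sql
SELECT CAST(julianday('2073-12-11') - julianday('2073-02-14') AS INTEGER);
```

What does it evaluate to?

300

14 days remain in February 2073 after the 14th (28 − 14).
Full months from March 2073 through November 2073 contribute their day counts.
Then 11 days into December 2073.
Total: 14 + 31 + 30 + 31 + 30 + 31 + 31 + 30 + 31 + 30 + 11 = 300.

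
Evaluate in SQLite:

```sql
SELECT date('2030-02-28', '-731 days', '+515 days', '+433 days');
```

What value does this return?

Applying '-731 days' to 2030-02-28: counting 731 days back gives 2028-02-28.
Applying '+515 days' to 2028-02-28: counting 515 days forward gives 2029-07-27.
Applying '+433 days' to 2029-07-27: counting 433 days forward gives 2030-10-03.

2030-10-03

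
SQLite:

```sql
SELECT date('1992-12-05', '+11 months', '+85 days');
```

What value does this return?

1994-01-29

Adding +11 months to 1992-12-05 gives 1993-11-05.
Applying '+85 days' to 1993-11-05: counting 85 days forward gives 1994-01-29.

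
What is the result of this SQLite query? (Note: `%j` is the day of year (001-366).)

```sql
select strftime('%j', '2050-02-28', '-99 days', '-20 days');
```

305

First apply '-99 days', '-20 days': 2050-02-28 → 2049-11-01.
Day-of-year for 2049-11-01: days since 2049-01-01 inclusive = 305, zero-padded to 305.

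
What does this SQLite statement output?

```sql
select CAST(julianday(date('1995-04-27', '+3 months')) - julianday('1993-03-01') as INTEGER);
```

Adding +3 months to 1995-04-27 gives 1995-07-27.
30 days remain in March 1993 after the 1st (31 − 1).
Full months from April 1993 through June 1995 contribute their day counts.
Then 27 days into July 1995.
Total: 30 + 30 + 31 + 30 + 31 + 31 + 30 + 31 + 30 + 31 + 31 + 28 + 31 + 30 + 31 + 30 + 31 + 31 + 30 + 31 + 30 + 31 + 31 + 28 + 31 + 30 + 31 + 30 + 27 = 878.

878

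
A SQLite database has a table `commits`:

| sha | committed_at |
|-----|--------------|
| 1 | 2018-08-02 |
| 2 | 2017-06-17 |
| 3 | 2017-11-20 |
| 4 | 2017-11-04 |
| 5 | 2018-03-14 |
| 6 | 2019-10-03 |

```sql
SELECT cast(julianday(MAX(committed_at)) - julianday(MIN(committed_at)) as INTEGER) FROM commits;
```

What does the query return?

MIN = 2017-06-17, MAX = 2019-10-03.
13 days remain in June 2017 after the 17th (30 − 17).
Full months from July 2017 through September 2019 contribute their day counts.
Then 3 days into October 2019.
Total: 13 + 31 + 31 + 30 + 31 + 30 + 31 + 31 + 28 + 31 + 30 + 31 + 30 + 31 + 31 + 30 + 31 + 30 + 31 + 31 + 28 + 31 + 30 + 31 + 30 + 31 + 31 + 30 + 3 = 838.

838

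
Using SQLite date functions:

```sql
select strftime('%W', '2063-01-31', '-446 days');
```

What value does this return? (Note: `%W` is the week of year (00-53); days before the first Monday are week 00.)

45

First apply '-446 days': 2063-01-31 → 2061-11-11.
2061-11-11 is a Friday. SQLite's %W counts Mondays since the year started; the result is 45.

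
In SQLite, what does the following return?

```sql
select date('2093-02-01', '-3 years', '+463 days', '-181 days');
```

Adding -3 years to 2093-02-01 gives 2090-02-01.
Applying '+463 days' to 2090-02-01: counting 463 days forward gives 2091-05-10.
Applying '-181 days' to 2091-05-10: counting 181 days back gives 2090-11-10.

2090-11-10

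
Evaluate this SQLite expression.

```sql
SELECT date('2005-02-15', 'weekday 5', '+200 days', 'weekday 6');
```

`weekday 5` advances to the next Friday; 2005-02-15 is a Tuesday, so it moves forward to 2005-02-18.
Applying '+200 days' to 2005-02-18: counting 200 days forward gives 2005-09-06.
`weekday 6` advances to the next Saturday; 2005-09-06 is a Tuesday, so it moves forward to 2005-09-10.

2005-09-10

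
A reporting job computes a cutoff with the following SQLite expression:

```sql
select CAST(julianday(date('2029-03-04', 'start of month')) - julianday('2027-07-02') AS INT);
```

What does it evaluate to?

608

`start of month` rewinds 2029-03-04 to 2029-03-01.
29 days remain in July 2027 after the 2nd (31 − 2).
Full months from August 2027 through February 2029 contribute their day counts.
Then 1 day into March 2029.
Total: 29 + 31 + 30 + 31 + 30 + 31 + 31 + 29 + 31 + 30 + 31 + 30 + 31 + 31 + 30 + 31 + 30 + 31 + 31 + 28 + 1 = 608.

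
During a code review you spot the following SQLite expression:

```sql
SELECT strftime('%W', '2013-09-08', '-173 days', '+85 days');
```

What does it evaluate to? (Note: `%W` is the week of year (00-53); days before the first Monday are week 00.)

23

First apply '-173 days', '+85 days': 2013-09-08 → 2013-06-12.
2013-06-12 is a Wednesday. SQLite's %W counts Mondays since the year started; the result is 23.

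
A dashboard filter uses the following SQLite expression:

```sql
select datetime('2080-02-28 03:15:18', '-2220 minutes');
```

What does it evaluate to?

2220 minutes = 37h 0m; -2220 minutes from 2080-02-28 03:15:18 is 2080-02-26 14:15:18 (crosses midnight).

2080-02-26 14:15:18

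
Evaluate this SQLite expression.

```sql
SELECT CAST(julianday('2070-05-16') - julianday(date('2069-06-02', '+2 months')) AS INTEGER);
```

Adding +2 months to 2069-06-02 gives 2069-08-02.
29 days remain in August 2069 after the 2nd (31 − 2).
Full months from September 2069 through April 2070 contribute their day counts.
Then 16 days into May 2070.
Total: 29 + 30 + 31 + 30 + 31 + 31 + 28 + 31 + 30 + 16 = 287.

287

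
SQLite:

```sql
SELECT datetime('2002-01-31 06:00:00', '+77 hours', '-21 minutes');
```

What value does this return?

2002-02-03 10:39:00

+77 hours from 2002-01-31 06:00:00 is 2002-02-03 11:00:00 (crosses midnight).
-21 minutes from 2002-02-03 11:00:00 is 2002-02-03 10:39:00.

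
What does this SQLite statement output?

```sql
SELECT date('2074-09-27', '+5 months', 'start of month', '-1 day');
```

Adding +5 months to 2074-09-27 gives 2075-02-27.
`start of month` rewinds 2075-02-27 to 2075-02-01.
Going back 1 day from 2075-02-01 reaches 2075-01-31 (last day of January, 31 days).

2075-01-31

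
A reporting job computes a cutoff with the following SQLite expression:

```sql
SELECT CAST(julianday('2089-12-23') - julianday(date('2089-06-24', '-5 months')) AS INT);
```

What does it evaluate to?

Adding -5 months to 2089-06-24 gives 2089-01-24.
7 days remain in January 2089 after the 24th (31 − 24).
Full months from February 2089 through November 2089 contribute their day counts.
Then 23 days into December 2089.
Total: 7 + 28 + 31 + 30 + 31 + 30 + 31 + 31 + 30 + 31 + 30 + 23 = 333.

333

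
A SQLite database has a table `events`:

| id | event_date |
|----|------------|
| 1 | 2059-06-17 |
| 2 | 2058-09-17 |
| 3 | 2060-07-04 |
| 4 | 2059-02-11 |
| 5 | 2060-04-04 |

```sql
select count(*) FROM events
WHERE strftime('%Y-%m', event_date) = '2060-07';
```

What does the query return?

Rows with year-month 2060-07: 2060-07-04 → 1.

1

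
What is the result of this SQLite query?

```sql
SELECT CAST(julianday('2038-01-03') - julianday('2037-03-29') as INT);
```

280

2 days remain in March 2037 after the 29th (31 − 29).
Full months from April 2037 through December 2037 contribute their day counts.
Then 3 days into January 2038.
Total: 2 + 30 + 31 + 30 + 31 + 31 + 30 + 31 + 30 + 31 + 3 = 280.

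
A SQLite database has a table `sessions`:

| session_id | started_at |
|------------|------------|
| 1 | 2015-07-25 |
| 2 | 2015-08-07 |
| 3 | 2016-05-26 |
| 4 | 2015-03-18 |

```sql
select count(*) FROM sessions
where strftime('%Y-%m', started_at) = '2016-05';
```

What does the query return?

1

Rows with year-month 2016-05: 2016-05-26 → 1.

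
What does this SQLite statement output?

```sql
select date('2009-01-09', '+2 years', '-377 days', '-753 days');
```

2007-12-06

Adding +2 years to 2009-01-09 gives 2011-01-09.
Applying '-377 days' to 2011-01-09: counting 377 days back gives 2009-12-28.
Applying '-753 days' to 2009-12-28: counting 753 days back gives 2007-12-06.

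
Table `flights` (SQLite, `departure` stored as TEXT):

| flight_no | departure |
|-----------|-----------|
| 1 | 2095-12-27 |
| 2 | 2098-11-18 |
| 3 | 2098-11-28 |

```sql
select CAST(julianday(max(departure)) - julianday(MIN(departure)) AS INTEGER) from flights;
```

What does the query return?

1067

MIN = 2095-12-27, MAX = 2098-11-28.
4 days remain in December 2095 after the 27th (31 − 27).
Full months from January 2096 through October 2098 contribute their day counts.
Then 28 days into November 2098.
Total: 4 + 31 + 29 + 31 + 30 + 31 + 30 + 31 + 31 + 30 + 31 + 30 + 31 + 31 + 28 + 31 + 30 + 31 + 30 + 31 + 31 + 30 + 31 + 30 + 31 + 31 + 28 + 31 + 30 + 31 + 30 + 31 + 31 + 30 + 31 + 28 = 1067.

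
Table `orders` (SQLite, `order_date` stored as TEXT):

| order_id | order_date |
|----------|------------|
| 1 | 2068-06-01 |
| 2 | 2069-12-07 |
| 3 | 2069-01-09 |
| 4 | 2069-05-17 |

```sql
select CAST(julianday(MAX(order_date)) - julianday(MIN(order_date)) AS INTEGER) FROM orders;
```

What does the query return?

MIN = 2068-06-01, MAX = 2069-12-07.
29 days remain in June 2068 after the 1st (30 − 1).
Full months from July 2068 through November 2069 contribute their day counts.
Then 7 days into December 2069.
Total: 29 + 31 + 31 + 30 + 31 + 30 + 31 + 31 + 28 + 31 + 30 + 31 + 30 + 31 + 31 + 30 + 31 + 30 + 7 = 554.

554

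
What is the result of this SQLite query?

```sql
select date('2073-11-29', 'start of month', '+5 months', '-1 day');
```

2074-03-31

`start of month` rewinds 2073-11-29 to 2073-11-01.
Adding +5 months to 2073-11-01 gives 2074-04-01.
Going back 1 day from 2074-04-01 reaches 2074-03-31 (last day of March, 31 days).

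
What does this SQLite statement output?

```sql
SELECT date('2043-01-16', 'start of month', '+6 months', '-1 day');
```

2043-06-30

`start of month` rewinds 2043-01-16 to 2043-01-01.
Adding +6 months to 2043-01-01 gives 2043-07-01.
Going back 1 day from 2043-07-01 reaches 2043-06-30 (last day of June, 30 days).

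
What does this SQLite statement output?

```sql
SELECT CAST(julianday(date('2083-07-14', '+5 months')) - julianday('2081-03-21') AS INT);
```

998

Adding +5 months to 2083-07-14 gives 2083-12-14.
10 days remain in March 2081 after the 21st (31 − 21).
Full months from April 2081 through November 2083 contribute their day counts.
Then 14 days into December 2083.
Total: 10 + 30 + 31 + 30 + 31 + 31 + 30 + 31 + 30 + 31 + 31 + 28 + 31 + 30 + 31 + 30 + 31 + 31 + 30 + 31 + 30 + 31 + 31 + 28 + 31 + 30 + 31 + 30 + 31 + 31 + 30 + 31 + 30 + 14 = 998.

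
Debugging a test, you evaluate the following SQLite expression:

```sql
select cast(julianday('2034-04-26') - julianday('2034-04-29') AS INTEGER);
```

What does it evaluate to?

Both dates are in April 2034: 29 − 26 = 3.
The subtraction is earlier − later, so the result is −3 → -3.

-3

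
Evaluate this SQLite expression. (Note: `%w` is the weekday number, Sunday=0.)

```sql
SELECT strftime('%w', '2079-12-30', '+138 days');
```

First apply '+138 days': 2079-12-30 → 2080-05-16.
2080-05-16 is a Thursday; with Sunday=0 that is 4.

4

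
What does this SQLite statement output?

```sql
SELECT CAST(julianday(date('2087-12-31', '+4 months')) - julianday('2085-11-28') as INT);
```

Adding +4 months to 2087-12-31 targets 2088-04-31. April 2088 has only 30 days, so SQLite normalizes the 1-day overflow forward to 2088-05-01.
2 days remain in November 2085 after the 28th (30 − 28).
Full months from December 2085 through April 2088 contribute their day counts.
Then 1 day into May 2088.
Total: 2 + 31 + 31 + 28 + 31 + 30 + 31 + 30 + 31 + 31 + 30 + 31 + 30 + 31 + 31 + 28 + 31 + 30 + 31 + 30 + 31 + 31 + 30 + 31 + 30 + 31 + 31 + 29 + 31 + 30 + 1 = 885.

885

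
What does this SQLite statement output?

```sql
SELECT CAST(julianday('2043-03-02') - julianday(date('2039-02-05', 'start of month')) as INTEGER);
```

`start of month` rewinds 2039-02-05 to 2039-02-01.
27 days remain in February 2039 after the 1st (28 − 1).
Full months from March 2039 through February 2043 contribute their day counts.
Then 2 days into March 2043.
Total: 27 + 31 + 30 + 31 + 30 + 31 + 31 + 30 + 31 + 30 + 31 + 31 + 29 + 31 + 30 + 31 + 30 + 31 + 31 + 30 + 31 + 30 + 31 + 31 + 28 + 31 + 30 + 31 + 30 + 31 + 31 + 30 + 31 + 30 + 31 + 31 + 28 + 31 + 30 + 31 + 30 + 31 + 31 + 30 + 31 + 30 + 31 + 31 + 28 + 2 = 1490.

1490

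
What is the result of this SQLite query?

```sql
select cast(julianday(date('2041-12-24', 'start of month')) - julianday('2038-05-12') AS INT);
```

1299

`start of month` rewinds 2041-12-24 to 2041-12-01.
19 days remain in May 2038 after the 12th (31 − 12).
Full months from June 2038 through November 2041 contribute their day counts.
Then 1 day into December 2041.
Total: 19 + 30 + 31 + 31 + 30 + 31 + 30 + 31 + 31 + 28 + 31 + 30 + 31 + 30 + 31 + 31 + 30 + 31 + 30 + 31 + 31 + 29 + 31 + 30 + 31 + 30 + 31 + 31 + 30 + 31 + 30 + 31 + 31 + 28 + 31 + 30 + 31 + 30 + 31 + 31 + 30 + 31 + 30 + 1 = 1299.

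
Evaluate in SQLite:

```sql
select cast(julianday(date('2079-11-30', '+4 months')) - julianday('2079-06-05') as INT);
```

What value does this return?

299

Adding +4 months to 2079-11-30 gives 2080-03-30.
25 days remain in June 2079 after the 5th (30 − 5).
Full months from July 2079 through February 2080 contribute their day counts.
Then 30 days into March 2080.
Total: 25 + 31 + 31 + 30 + 31 + 30 + 31 + 31 + 29 + 30 = 299.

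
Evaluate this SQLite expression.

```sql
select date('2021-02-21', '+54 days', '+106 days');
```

2021-07-31

Applying '+54 days' to 2021-02-21: counting 54 days forward gives 2021-04-16.
Applying '+106 days' to 2021-04-16: counting 106 days forward gives 2021-07-31.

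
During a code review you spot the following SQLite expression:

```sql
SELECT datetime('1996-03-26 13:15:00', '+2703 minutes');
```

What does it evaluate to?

1996-03-28 10:18:00

2703 minutes = 45h 3m; +2703 minutes from 1996-03-26 13:15:00 is 1996-03-28 10:18:00 (crosses midnight).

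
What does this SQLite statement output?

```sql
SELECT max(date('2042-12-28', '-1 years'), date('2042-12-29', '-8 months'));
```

2042-04-29

date('2042-12-28', '-1 years') → 2041-12-28.
date('2042-12-29', '-8 months') → 2042-04-29.
Later of the two is 2042-04-29.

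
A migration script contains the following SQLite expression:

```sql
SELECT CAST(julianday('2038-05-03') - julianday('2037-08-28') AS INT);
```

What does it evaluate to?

3 days remain in August 2037 after the 28th (31 − 28).
Full months from September 2037 through April 2038 contribute their day counts.
Then 3 days into May 2038.
Total: 3 + 30 + 31 + 30 + 31 + 31 + 28 + 31 + 30 + 3 = 248.

248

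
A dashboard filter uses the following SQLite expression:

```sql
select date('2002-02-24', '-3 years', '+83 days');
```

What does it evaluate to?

1999-05-18

Adding -3 years to 2002-02-24 gives 1999-02-24.
Applying '+83 days' to 1999-02-24: counting 83 days forward gives 1999-05-18.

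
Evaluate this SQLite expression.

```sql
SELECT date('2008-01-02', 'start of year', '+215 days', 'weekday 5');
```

2008-08-08

`start of year` rewinds 2008-01-02 to 2008-01-01.
Applying '+215 days' to 2008-01-01: counting 215 days forward gives 2008-08-03.
`weekday 5` advances to the next Friday; 2008-08-03 is a Sunday, so it moves forward to 2008-08-08.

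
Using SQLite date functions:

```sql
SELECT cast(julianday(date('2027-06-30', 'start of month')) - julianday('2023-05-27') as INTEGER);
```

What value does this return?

1466

`start of month` rewinds 2027-06-30 to 2027-06-01.
4 days remain in May 2023 after the 27th (31 − 27).
Full months from June 2023 through May 2027 contribute their day counts.
Then 1 day into June 2027.
Total: 4 + 30 + 31 + 31 + 30 + 31 + 30 + 31 + 31 + 29 + 31 + 30 + 31 + 30 + 31 + 31 + 30 + 31 + 30 + 31 + 31 + 28 + 31 + 30 + 31 + 30 + 31 + 31 + 30 + 31 + 30 + 31 + 31 + 28 + 31 + 30 + 31 + 30 + 31 + 31 + 30 + 31 + 30 + 31 + 31 + 28 + 31 + 30 + 31 + 1 = 1466.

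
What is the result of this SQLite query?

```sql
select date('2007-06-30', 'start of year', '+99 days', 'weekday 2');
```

`start of year` rewinds 2007-06-30 to 2007-01-01.
Applying '+99 days' to 2007-01-01: counting 99 days forward gives 2007-04-10.
`weekday 2` advances to the next Tuesday; 2007-04-10 is already a Tuesday, so it stays at 2007-04-10.

2007-04-10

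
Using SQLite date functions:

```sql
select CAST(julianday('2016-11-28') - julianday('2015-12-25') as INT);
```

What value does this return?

339

6 days remain in December 2015 after the 25th (31 − 25).
Full months from January 2016 through October 2016 contribute their day counts.
Then 28 days into November 2016.
Total: 6 + 31 + 29 + 31 + 30 + 31 + 30 + 31 + 31 + 30 + 31 + 28 = 339.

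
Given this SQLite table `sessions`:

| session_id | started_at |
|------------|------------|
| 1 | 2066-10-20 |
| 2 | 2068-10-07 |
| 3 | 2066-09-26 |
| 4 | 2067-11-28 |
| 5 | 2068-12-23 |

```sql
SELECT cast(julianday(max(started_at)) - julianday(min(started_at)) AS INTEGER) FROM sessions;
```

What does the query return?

819

MIN = 2066-09-26, MAX = 2068-12-23.
4 days remain in September 2066 after the 26th (30 − 26).
Full months from October 2066 through November 2068 contribute their day counts.
Then 23 days into December 2068.
Total: 4 + 31 + 30 + 31 + 31 + 28 + 31 + 30 + 31 + 30 + 31 + 31 + 30 + 31 + 30 + 31 + 31 + 29 + 31 + 30 + 31 + 30 + 31 + 31 + 30 + 31 + 30 + 23 = 819.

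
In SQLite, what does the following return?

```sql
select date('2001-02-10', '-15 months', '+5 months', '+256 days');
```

2000-12-22

Adding -15 months to 2001-02-10 gives 1999-11-10.
Adding +5 months to 1999-11-10 gives 2000-04-10.
Applying '+256 days' to 2000-04-10: counting 256 days forward gives 2000-12-22.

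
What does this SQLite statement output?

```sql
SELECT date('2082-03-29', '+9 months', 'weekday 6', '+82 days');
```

Adding +9 months to 2082-03-29 gives 2082-12-29.
`weekday 6` advances to the next Saturday; 2082-12-29 is a Tuesday, so it moves forward to 2083-01-02.
Applying '+82 days' to 2083-01-02: counting 82 days forward gives 2083-03-25.

2083-03-25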